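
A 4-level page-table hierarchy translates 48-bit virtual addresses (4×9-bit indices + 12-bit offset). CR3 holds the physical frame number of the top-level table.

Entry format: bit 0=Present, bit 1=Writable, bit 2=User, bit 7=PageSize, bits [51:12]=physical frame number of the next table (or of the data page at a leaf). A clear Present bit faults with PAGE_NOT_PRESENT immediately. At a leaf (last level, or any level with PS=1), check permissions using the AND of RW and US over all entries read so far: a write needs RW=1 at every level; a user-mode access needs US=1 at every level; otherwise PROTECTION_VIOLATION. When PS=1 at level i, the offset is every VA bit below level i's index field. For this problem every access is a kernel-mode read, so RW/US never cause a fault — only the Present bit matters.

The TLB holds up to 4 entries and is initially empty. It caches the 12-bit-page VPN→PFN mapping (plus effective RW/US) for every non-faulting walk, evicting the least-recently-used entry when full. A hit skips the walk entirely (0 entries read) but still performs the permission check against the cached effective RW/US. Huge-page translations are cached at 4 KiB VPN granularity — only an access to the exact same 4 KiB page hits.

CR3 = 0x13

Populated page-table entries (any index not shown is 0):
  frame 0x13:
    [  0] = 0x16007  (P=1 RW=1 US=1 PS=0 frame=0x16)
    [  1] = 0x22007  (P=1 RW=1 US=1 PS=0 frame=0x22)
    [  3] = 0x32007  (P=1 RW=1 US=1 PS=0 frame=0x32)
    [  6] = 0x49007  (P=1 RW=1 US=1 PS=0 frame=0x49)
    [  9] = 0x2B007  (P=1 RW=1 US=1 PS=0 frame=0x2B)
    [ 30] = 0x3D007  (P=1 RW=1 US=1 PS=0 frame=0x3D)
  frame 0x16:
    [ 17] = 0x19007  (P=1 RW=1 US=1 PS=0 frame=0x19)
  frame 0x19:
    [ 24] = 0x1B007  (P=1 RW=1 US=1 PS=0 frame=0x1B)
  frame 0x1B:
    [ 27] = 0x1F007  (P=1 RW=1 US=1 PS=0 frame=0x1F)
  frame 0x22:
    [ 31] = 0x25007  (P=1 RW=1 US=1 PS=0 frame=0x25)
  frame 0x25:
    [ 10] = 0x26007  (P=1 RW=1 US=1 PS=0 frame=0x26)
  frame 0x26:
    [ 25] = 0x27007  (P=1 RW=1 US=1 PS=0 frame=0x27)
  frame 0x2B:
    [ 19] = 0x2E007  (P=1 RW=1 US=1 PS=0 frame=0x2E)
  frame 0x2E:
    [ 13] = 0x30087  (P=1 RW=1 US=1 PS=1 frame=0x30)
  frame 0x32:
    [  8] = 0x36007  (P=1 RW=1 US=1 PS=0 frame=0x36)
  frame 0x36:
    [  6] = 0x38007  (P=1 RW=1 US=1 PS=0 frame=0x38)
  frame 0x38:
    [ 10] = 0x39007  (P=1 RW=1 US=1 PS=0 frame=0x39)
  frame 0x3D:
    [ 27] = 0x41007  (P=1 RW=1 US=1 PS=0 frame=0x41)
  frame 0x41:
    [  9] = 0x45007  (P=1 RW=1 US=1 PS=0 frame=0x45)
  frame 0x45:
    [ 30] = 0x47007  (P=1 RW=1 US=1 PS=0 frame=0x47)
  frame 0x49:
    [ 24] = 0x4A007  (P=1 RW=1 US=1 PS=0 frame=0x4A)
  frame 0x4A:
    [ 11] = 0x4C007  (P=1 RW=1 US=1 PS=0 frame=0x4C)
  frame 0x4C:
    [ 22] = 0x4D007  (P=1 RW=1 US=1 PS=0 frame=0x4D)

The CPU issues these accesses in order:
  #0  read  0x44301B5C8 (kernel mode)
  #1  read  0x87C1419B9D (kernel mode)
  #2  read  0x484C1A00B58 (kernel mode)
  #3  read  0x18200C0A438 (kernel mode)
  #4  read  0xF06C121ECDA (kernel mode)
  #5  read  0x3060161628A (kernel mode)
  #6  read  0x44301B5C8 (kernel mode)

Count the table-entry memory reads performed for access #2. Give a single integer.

Trace:
#0 VA=0x44301B5C8 (r,kernel):
  lvl0: tbl 0x13, slot 0 ⇒ 0x16007 (P1/RW1/US1/PS0)
  lvl1: tbl 0x16, slot 17 ⇒ 0x19007 (P1/RW1/US1/PS0)
  lvl2: tbl 0x19, slot 24 ⇒ 0x1B007 (P1/RW1/US1/PS0)
  lvl3: tbl 0x1B, slot 27 ⇒ 0x1F007 (P1/RW1/US1/PS0)
  → PA=0x1F5C8  (4 entries read)
#1 VA=0x87C1419B9D (r,kernel):
  lvl0: tbl 0x13, slot 1 ⇒ 0x22007 (P1/RW1/US1/PS0)
  lvl1: tbl 0x22, slot 31 ⇒ 0x25007 (P1/RW1/US1/PS0)
  lvl2: tbl 0x25, slot 10 ⇒ 0x26007 (P1/RW1/US1/PS0)
  lvl3: tbl 0x26, slot 25 ⇒ 0x27007 (P1/RW1/US1/PS0)
  → PA=0x27B9D  (4 entries read)
#2 VA=0x484C1A00B58 (r,kernel):
  lvl0: tbl 0x13, slot 9 ⇒ 0x2B007 (P1/RW1/US1/PS0)
  lvl1: tbl 0x2B, slot 19 ⇒ 0x2E007 (P1/RW1/US1/PS0)
  lvl2: tbl 0x2E, slot 13 ⇒ 0x30087 (P1/RW1/US1/PS1)
  → PA=0x30B58 (huge @L2)  (3 entries read)
#3 VA=0x18200C0A438 (r,kernel):
  lvl0: tbl 0x13, slot 3 ⇒ 0x32007 (P1/RW1/US1/PS0)
  lvl1: tbl 0x32, slot 8 ⇒ 0x36007 (P1/RW1/US1/PS0)
  lvl2: tbl 0x36, slot 6 ⇒ 0x38007 (P1/RW1/US1/PS0)
  lvl3: tbl 0x38, slot 10 ⇒ 0x39007 (P1/RW1/US1/PS0)
  → PA=0x39438  (4 entries read)
#4 VA=0xF06C121ECDA (r,kernel):
  lvl0: tbl 0x13, slot 30 ⇒ 0x3D007 (P1/RW1/US1/PS0)
  lvl1: tbl 0x3D, slot 27 ⇒ 0x41007 (P1/RW1/US1/PS0)
  lvl2: tbl 0x41, slot 9 ⇒ 0x45007 (P1/RW1/US1/PS0)
  lvl3: tbl 0x45, slot 30 ⇒ 0x47007 (P1/RW1/US1/PS0)
  → PA=0x47CDA  (4 entries read)
#5 VA=0x3060161628A (r,kernel):
  lvl0: tbl 0x13, slot 6 ⇒ 0x49007 (P1/RW1/US1/PS0)
  lvl1: tbl 0x49, slot 24 ⇒ 0x4A007 (P1/RW1/US1/PS0)
  lvl2: tbl 0x4A, slot 11 ⇒ 0x4C007 (P1/RW1/US1/PS0)
  lvl3: tbl 0x4C, slot 22 ⇒ 0x4D007 (P1/RW1/US1/PS0)
  → PA=0x4D28A  (4 entries read)
#6 VA=0x44301B5C8 (r,kernel):
  lvl0: tbl 0x13, slot 0 ⇒ 0x16007 (P1/RW1/US1/PS0)
  lvl1: tbl 0x16, slot 17 ⇒ 0x19007 (P1/RW1/US1/PS0)
  lvl2: tbl 0x19, slot 24 ⇒ 0x1B007 (P1/RW1/US1/PS0)
  lvl3: tbl 0x1B, slot 27 ⇒ 0x1F007 (P1/RW1/US1/PS0)
  → PA=0x1F5C8  (4 entries read)

Entries read for #2: 3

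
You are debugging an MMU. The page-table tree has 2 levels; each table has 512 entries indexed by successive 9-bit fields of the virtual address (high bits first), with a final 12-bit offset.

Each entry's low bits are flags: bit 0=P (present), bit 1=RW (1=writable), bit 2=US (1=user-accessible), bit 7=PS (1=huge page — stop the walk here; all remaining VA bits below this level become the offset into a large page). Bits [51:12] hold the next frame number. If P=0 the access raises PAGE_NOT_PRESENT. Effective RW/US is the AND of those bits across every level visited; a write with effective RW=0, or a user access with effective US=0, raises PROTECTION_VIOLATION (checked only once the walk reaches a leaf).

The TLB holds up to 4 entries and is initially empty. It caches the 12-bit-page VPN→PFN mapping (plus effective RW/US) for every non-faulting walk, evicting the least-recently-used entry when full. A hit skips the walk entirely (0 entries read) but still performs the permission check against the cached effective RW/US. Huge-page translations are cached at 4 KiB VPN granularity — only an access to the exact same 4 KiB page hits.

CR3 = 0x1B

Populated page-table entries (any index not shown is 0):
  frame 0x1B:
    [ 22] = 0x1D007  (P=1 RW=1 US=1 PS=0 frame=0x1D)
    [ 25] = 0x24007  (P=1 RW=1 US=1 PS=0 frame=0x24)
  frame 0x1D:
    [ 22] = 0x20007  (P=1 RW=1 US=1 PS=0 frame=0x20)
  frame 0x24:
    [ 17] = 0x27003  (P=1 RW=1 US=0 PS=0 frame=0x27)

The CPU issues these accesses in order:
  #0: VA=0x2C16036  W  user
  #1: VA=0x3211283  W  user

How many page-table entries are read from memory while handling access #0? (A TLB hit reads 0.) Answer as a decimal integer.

Walk each access:
#0 VA=0x2C16036 (w,user):
  [0] read 0x1B idx=22: raw=0x1D007 flags P=1 W=1 U=1 S=0
  [1] read 0x1D idx=22: raw=0x20007 flags P=1 W=1 U=1 S=0
  ✓ 0x20036  — 2 lookups
#1 VA=0x3211283 (w,user):
  [0] read 0x1B idx=25: raw=0x24007 flags P=1 W=1 U=1 S=0
  [1] read 0x24 idx=17: raw=0x27003 flags P=1 W=1 U=0 S=0
  ✗ PROTECTION_VIOLATION  [2 reads]

Entries read for #0: 2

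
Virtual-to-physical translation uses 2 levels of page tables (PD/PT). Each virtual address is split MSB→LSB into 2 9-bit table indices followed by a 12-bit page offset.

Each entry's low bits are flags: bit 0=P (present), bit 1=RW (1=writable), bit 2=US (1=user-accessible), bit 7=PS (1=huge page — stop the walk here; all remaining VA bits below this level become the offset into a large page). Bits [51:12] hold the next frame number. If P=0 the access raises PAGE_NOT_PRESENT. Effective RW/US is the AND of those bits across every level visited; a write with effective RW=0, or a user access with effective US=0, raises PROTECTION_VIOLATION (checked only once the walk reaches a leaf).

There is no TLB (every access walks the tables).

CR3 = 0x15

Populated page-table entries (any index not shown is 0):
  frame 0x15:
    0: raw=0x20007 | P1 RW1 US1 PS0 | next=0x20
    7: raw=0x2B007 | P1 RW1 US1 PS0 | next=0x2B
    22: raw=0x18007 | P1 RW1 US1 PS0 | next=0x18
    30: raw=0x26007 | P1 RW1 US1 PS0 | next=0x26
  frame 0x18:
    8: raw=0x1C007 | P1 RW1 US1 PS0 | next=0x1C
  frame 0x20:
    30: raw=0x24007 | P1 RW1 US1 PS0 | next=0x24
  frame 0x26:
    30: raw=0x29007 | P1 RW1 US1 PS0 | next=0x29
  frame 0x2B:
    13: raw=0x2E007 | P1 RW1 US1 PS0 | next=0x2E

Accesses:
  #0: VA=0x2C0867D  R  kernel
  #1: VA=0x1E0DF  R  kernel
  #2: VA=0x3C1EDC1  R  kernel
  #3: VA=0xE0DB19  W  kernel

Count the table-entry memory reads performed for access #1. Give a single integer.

Walk each access:
#0 VA=0x2C0867D (r,kernel):
  lvl0: tbl 0x15, slot 22 ⇒ 0x18007 (P1/RW1/US1/PS0)
  lvl1: tbl 0x18, slot 8 ⇒ 0x1C007 (P1/RW1/US1/PS0)
  ✓ 0x1C67D  — 2 lookups
#1 VA=0x1E0DF (r,kernel):
  lvl0: tbl 0x15, slot 0 ⇒ 0x20007 (P1/RW1/US1/PS0)
  lvl1: tbl 0x20, slot 30 ⇒ 0x24007 (P1/RW1/US1/PS0)
  ✓ 0x240DF  — 2 lookups
#2 VA=0x3C1EDC1 (r,kernel):
  lvl0: tbl 0x15, slot 30 ⇒ 0x26007 (P1/RW1/US1/PS0)
  lvl1: tbl 0x26, slot 30 ⇒ 0x29007 (P1/RW1/US1/PS0)
  ✓ 0x29DC1  — 2 lookups
#3 VA=0xE0DB19 (w,kernel):
  lvl0: tbl 0x15, slot 7 ⇒ 0x2B007 (P1/RW1/US1/PS0)
  lvl1: tbl 0x2B, slot 13 ⇒ 0x2E007 (P1/RW1/US1/PS0)
  ✓ 0x2EB19  — 2 lookups

Entries read for #1: 2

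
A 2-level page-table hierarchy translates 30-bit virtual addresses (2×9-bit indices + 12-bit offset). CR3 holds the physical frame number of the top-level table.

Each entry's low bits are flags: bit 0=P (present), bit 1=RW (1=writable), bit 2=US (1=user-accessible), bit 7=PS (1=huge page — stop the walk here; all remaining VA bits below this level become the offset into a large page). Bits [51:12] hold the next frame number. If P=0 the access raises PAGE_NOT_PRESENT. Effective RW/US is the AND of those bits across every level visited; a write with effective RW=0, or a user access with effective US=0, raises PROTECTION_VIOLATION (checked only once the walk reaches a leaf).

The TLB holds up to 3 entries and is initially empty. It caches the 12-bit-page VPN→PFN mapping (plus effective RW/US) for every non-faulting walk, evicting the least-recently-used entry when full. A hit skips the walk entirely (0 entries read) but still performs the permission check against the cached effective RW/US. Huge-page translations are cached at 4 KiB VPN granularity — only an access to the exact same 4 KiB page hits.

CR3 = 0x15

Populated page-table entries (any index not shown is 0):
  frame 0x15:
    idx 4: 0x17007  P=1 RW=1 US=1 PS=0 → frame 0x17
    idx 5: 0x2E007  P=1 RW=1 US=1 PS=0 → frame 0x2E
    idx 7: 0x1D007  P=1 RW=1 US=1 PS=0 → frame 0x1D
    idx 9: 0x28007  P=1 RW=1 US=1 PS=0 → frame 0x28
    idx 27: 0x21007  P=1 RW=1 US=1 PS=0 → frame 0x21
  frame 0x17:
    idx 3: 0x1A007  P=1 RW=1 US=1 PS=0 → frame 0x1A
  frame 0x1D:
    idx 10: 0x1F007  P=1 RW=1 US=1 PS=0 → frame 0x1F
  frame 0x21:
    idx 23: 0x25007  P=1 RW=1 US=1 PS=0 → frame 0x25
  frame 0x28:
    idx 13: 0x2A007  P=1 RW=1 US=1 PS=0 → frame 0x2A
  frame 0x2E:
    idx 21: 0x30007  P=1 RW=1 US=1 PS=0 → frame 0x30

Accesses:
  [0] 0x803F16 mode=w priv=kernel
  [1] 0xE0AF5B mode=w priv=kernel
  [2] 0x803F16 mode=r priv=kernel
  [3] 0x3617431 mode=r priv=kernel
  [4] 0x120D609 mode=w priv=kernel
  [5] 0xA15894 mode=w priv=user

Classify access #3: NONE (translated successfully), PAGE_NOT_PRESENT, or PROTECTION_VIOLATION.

Trace:
#0 VA=0x803F16 (w,kernel):
  lvl0: tbl 0x15, slot 4 ⇒ 0x17007 (P1/RW1/US1/PS0)
  lvl1: tbl 0x17, slot 3 ⇒ 0x1A007 (P1/RW1/US1/PS0)
  ⇒ phys 0x1AF16  [2 reads]
#1 VA=0xE0AF5B (w,kernel):
  lvl0: tbl 0x15, slot 7 ⇒ 0x1D007 (P1/RW1/US1/PS0)
  lvl1: tbl 0x1D, slot 10 ⇒ 0x1F007 (P1/RW1/US1/PS0)
  ⇒ phys 0x1FF5B  [2 reads]
#2 VA=0x803F16 (r,kernel):
  TLB hit vpn=0x803 → PA=0x1AF16
#3 VA=0x3617431 (r,kernel):
  lvl0: tbl 0x15, slot 27 ⇒ 0x21007 (P1/RW1/US1/PS0)
  lvl1: tbl 0x21, slot 23 ⇒ 0x25007 (P1/RW1/US1/PS0)
  ⇒ phys 0x25431  [2 reads]
#4 VA=0x120D609 (w,kernel):
  lvl0: tbl 0x15, slot 9 ⇒ 0x28007 (P1/RW1/US1/PS0)
  lvl1: tbl 0x28, slot 13 ⇒ 0x2A007 (P1/RW1/US1/PS0)
  ⇒ phys 0x2A609  [2 reads]
#5 VA=0xA15894 (w,user):
  lvl0: tbl 0x15, slot 5 ⇒ 0x2E007 (P1/RW1/US1/PS0)
  lvl1: tbl 0x2E, slot 21 ⇒ 0x30007 (P1/RW1/US1/PS0)
  ⇒ phys 0x30894  [2 reads]

Access #3 fault: NONE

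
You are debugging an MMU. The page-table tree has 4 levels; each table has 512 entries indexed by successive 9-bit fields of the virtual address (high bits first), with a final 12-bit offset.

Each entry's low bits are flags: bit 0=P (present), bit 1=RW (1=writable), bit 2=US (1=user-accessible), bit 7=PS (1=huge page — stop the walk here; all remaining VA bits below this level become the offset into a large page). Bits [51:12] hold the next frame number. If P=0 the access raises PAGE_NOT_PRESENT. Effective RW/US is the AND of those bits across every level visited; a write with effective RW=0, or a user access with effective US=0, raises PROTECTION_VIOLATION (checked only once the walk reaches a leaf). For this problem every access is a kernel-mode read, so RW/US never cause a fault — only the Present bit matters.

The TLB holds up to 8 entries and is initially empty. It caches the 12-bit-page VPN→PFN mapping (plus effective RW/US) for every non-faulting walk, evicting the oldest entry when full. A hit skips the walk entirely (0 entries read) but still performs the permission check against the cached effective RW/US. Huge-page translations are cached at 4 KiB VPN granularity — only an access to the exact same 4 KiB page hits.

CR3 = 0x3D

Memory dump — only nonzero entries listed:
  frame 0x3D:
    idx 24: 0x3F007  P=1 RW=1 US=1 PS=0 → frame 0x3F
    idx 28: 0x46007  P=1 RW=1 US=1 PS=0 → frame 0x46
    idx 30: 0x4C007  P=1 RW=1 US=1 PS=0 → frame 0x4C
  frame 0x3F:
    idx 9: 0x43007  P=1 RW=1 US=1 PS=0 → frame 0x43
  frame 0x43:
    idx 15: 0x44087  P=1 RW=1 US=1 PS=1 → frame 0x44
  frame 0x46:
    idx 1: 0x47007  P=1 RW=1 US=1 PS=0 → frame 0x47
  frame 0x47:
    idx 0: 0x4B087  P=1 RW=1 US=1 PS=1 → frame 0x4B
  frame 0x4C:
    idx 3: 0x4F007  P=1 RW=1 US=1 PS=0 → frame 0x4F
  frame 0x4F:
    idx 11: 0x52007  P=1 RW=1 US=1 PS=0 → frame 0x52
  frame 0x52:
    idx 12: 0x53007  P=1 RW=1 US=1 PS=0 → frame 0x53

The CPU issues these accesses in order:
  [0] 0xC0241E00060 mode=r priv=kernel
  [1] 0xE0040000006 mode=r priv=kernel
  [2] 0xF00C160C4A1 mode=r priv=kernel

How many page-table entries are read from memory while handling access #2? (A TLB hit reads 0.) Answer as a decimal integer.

Trace:
#0 VA=0xC0241E00060 (r,kernel):
  L0 @0x3D[24] → 0x3F007  P=1,RW=1,US=1,PS=0
  L1 @0x3F[9] → 0x43007  P=1,RW=1,US=1,PS=0
  L2 @0x43[15] → 0x44087  P=1,RW=1,US=1,PS=1
  → PA=0x44060 (huge @L2)  (3 entries read)
#1 VA=0xE0040000006 (r,kernel):
  L0 @0x3D[28] → 0x46007  P=1,RW=1,US=1,PS=0
  L1 @0x46[1] → 0x47007  P=1,RW=1,US=1,PS=0
  L2 @0x47[0] → 0x4B087  P=1,RW=1,US=1,PS=1
  → PA=0x4B006 (huge @L2)  (3 entries read)
#2 VA=0xF00C160C4A1 (r,kernel):
  L0 @0x3D[30] → 0x4C007  P=1,RW=1,US=1,PS=0
  L1 @0x4C[3] → 0x4F007  P=1,RW=1,US=1,PS=0
  L2 @0x4F[11] → 0x52007  P=1,RW=1,US=1,PS=0
  L3 @0x52[12] → 0x53007  P=1,RW=1,US=1,PS=0
  → PA=0x534A1  (4 entries read)

Entries read for #2: 4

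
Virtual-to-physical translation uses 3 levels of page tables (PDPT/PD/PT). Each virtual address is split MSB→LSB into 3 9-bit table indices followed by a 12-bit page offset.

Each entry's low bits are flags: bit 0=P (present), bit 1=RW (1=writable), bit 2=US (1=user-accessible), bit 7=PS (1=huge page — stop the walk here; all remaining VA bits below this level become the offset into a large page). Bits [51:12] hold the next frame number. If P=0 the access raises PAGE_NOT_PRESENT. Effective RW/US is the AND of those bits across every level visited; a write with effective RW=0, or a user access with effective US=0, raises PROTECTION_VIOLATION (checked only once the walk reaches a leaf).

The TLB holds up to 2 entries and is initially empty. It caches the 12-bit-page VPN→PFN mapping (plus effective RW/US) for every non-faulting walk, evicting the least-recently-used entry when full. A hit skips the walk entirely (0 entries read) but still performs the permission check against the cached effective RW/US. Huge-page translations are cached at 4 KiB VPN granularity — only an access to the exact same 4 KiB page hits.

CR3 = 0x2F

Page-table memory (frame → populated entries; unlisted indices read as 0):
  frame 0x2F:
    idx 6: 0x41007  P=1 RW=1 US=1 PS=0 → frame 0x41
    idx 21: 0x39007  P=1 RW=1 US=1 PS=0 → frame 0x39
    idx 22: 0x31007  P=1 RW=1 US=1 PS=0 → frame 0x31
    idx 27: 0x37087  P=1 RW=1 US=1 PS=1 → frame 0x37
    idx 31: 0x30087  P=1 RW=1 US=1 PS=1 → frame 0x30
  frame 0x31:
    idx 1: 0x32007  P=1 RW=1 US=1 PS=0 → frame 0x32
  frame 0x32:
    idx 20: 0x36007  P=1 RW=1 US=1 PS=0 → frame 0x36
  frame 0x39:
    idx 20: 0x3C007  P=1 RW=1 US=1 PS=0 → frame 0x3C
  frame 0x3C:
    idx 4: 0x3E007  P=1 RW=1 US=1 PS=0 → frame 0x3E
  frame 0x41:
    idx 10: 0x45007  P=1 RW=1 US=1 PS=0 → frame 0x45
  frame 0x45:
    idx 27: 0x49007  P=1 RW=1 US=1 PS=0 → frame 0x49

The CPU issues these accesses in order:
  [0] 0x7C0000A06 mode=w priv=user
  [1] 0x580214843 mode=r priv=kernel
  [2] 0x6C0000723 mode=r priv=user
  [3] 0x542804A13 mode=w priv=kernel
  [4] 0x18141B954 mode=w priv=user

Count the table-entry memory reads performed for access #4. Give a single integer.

Trace:
#0 VA=0x7C0000A06 (w,user):
  [0] read 0x2F idx=31: raw=0x30087 flags P=1 W=1 U=1 S=1
  ⇒ phys 0x30A06 (huge @L0)  [1 reads]
#1 VA=0x580214843 (r,kernel):
  [0] read 0x2F idx=22: raw=0x31007 flags P=1 W=1 U=1 S=0
  [1] read 0x31 idx=1: raw=0x32007 flags P=1 W=1 U=1 S=0
  [2] read 0x32 idx=20: raw=0x36007 flags P=1 W=1 U=1 S=0
  ⇒ phys 0x36843  [3 reads]
#2 VA=0x6C0000723 (r,user):
  [0] read 0x2F idx=27: raw=0x37087 flags P=1 W=1 U=1 S=1
  ⇒ phys 0x37723 (huge @L0)  [1 reads]
#3 VA=0x542804A13 (w,kernel):
  [0] read 0x2F idx=21: raw=0x39007 flags P=1 W=1 U=1 S=0
  [1] read 0x39 idx=20: raw=0x3C007 flags P=1 W=1 U=1 S=0
  [2] read 0x3C idx=4: raw=0x3E007 flags P=1 W=1 U=1 S=0
  ⇒ phys 0x3EA13  [3 reads]
#4 VA=0x18141B954 (w,user):
  [0] read 0x2F idx=6: raw=0x41007 flags P=1 W=1 U=1 S=0
  [1] read 0x41 idx=10: raw=0x45007 flags P=1 W=1 U=1 S=0
  [2] read 0x45 idx=27: raw=0x49007 flags P=1 W=1 U=1 S=0
  ⇒ phys 0x49954  [3 reads]

Entries read for #4: 3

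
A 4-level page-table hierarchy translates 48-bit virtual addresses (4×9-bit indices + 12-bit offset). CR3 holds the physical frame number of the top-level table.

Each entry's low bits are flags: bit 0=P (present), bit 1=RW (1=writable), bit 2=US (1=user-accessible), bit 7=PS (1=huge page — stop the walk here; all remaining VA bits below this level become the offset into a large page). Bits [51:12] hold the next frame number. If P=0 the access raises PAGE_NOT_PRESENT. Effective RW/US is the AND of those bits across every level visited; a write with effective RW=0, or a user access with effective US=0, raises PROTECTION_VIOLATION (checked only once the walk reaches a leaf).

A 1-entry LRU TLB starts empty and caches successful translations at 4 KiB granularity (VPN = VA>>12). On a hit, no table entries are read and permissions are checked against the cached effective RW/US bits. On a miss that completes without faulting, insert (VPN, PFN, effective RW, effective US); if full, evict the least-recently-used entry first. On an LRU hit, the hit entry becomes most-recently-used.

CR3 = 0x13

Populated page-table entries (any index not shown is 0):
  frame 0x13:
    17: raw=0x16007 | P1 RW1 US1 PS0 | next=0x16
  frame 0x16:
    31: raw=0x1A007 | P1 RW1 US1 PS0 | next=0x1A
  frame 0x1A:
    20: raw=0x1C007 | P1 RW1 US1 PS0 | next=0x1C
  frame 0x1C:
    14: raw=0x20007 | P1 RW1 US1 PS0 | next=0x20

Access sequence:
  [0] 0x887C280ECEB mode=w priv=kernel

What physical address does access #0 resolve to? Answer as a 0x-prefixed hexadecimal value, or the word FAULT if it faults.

Trace:
#0 VA=0x887C280ECEB (w,kernel):
  L0 @0x13[17] → 0x16007  P=1,RW=1,US=1,PS=0
  L1 @0x16[31] → 0x1A007  P=1,RW=1,US=1,PS=0
  L2 @0x1A[20] → 0x1C007  P=1,RW=1,US=1,PS=0
  L3 @0x1C[14] → 0x20007  P=1,RW=1,US=1,PS=0
  → PA=0x20CEB  (4 entries read)

Access #0 PA: 0x20CEB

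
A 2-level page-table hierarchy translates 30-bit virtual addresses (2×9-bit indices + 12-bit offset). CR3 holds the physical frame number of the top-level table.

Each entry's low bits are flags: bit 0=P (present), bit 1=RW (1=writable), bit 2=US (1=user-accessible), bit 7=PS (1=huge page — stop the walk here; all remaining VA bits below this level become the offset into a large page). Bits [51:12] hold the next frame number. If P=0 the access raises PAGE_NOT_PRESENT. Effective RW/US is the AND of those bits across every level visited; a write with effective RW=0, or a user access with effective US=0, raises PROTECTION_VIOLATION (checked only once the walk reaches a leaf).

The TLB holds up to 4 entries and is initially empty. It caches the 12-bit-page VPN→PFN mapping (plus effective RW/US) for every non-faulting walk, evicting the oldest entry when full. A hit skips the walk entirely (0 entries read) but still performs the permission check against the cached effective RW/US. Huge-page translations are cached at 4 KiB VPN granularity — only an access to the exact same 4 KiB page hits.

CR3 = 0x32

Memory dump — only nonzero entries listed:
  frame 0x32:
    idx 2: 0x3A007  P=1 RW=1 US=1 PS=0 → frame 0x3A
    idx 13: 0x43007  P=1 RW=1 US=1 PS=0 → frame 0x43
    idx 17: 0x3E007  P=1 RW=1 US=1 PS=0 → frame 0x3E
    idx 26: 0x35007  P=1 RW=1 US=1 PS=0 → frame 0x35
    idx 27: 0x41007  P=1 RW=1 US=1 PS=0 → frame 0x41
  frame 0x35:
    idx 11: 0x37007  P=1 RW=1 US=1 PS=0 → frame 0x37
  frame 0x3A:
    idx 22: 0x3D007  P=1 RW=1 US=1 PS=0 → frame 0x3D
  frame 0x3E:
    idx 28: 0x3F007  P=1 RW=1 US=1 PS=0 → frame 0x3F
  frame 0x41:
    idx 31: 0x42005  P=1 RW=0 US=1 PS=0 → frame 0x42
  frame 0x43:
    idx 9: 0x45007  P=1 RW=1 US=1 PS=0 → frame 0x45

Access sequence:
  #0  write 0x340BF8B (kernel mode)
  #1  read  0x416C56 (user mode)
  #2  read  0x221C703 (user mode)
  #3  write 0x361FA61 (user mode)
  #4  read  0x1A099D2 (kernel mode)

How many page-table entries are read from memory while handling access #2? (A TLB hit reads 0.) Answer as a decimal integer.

Per-access translation:
#0 VA=0x340BF8B (w,kernel):
  L0: frame=0x32 idx=26 entry=0x35007 [P=1 RW=1 US=1 PS=0]
  L1: frame=0x35 idx=11 entry=0x37007 [P=1 RW=1 US=1 PS=0]
  ✓ 0x37F8B  — 2 lookups
#1 VA=0x416C56 (r,user):
  L0: frame=0x32 idx=2 entry=0x3A007 [P=1 RW=1 US=1 PS=0]
  L1: frame=0x3A idx=22 entry=0x3D007 [P=1 RW=1 US=1 PS=0]
  ✓ 0x3DC56  — 2 lookups
#2 VA=0x221C703 (r,user):
  L0: frame=0x32 idx=17 entry=0x3E007 [P=1 RW=1 US=1 PS=0]
  L1: frame=0x3E idx=28 entry=0x3F007 [P=1 RW=1 US=1 PS=0]
  ✓ 0x3F703  — 2 lookups
#3 VA=0x361FA61 (w,user):
  L0: frame=0x32 idx=27 entry=0x41007 [P=1 RW=1 US=1 PS=0]
  L1: frame=0x41 idx=31 entry=0x42005 [P=1 RW=0 US=1 PS=0]
  ✗ PROTECTION_VIOLATION  [2 reads]
#4 VA=0x1A099D2 (r,kernel):
  L0: frame=0x32 idx=13 entry=0x43007 [P=1 RW=1 US=1 PS=0]
  L1: frame=0x43 idx=9 entry=0x45007 [P=1 RW=1 US=1 PS=0]
  ✓ 0x459D2  — 2 lookups

Entries read for #2: 2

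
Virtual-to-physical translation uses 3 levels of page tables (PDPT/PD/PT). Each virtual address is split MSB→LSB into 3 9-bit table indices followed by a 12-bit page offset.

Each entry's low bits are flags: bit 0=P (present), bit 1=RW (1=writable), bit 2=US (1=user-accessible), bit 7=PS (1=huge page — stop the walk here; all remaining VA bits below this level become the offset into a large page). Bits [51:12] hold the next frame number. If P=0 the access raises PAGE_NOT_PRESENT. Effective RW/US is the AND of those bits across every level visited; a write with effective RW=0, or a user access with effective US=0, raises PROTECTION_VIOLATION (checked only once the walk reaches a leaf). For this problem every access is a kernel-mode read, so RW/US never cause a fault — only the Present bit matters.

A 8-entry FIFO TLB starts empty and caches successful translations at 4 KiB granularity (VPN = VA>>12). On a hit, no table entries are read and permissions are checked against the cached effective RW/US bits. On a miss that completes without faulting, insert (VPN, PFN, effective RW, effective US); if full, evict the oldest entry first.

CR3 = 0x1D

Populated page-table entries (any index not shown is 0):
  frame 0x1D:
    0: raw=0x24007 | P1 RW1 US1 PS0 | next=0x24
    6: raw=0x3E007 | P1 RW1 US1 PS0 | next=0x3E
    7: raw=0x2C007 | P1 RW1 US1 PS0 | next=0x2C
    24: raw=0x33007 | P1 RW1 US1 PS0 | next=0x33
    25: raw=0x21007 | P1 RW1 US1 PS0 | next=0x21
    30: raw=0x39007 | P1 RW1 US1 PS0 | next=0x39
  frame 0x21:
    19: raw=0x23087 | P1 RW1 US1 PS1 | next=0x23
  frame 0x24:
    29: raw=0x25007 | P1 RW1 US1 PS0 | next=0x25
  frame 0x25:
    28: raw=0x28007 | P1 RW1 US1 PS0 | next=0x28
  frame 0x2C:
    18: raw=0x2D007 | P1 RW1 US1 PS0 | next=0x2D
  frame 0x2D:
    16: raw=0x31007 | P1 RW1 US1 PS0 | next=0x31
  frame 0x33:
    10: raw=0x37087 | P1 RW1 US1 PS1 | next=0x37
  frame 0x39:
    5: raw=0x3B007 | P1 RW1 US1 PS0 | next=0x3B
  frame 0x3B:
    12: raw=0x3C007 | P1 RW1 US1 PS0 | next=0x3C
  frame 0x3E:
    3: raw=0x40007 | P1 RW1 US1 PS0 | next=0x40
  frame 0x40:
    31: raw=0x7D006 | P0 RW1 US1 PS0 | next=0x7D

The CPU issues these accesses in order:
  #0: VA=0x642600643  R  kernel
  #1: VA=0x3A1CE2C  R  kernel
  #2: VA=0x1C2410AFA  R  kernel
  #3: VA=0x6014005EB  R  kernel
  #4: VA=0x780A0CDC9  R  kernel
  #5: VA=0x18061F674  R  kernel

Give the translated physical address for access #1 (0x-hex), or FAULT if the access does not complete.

Trace:
#0 VA=0x642600643 (r,kernel):
  L0: frame=0x1D idx=25 entry=0x21007 [P=1 RW=1 US=1 PS=0]
  L1: frame=0x21 idx=19 entry=0x23087 [P=1 RW=1 US=1 PS=1]
  → PA=0x23643 (huge @L1)  (2 entries read)
#1 VA=0x3A1CE2C (r,kernel):
  L0: frame=0x1D idx=0 entry=0x24007 [P=1 RW=1 US=1 PS=0]
  L1: frame=0x24 idx=29 entry=0x25007 [P=1 RW=1 US=1 PS=0]
  L2: frame=0x25 idx=28 entry=0x28007 [P=1 RW=1 US=1 PS=0]
  → PA=0x28E2C  (3 entries read)
#2 VA=0x1C2410AFA (r,kernel):
  L0: frame=0x1D idx=7 entry=0x2C007 [P=1 RW=1 US=1 PS=0]
  L1: frame=0x2C idx=18 entry=0x2D007 [P=1 RW=1 US=1 PS=0]
  L2: frame=0x2D idx=16 entry=0x31007 [P=1 RW=1 US=1 PS=0]
  → PA=0x31AFA  (3 entries read)
#3 VA=0x6014005EB (r,kernel):
  L0: frame=0x1D idx=24 entry=0x33007 [P=1 RW=1 US=1 PS=0]
  L1: frame=0x33 idx=10 entry=0x37087 [P=1 RW=1 US=1 PS=1]
  → PA=0x375EB (huge @L1)  (2 entries read)
#4 VA=0x780A0CDC9 (r,kernel):
  L0: frame=0x1D idx=30 entry=0x39007 [P=1 RW=1 US=1 PS=0]
  L1: frame=0x39 idx=5 entry=0x3B007 [P=1 RW=1 US=1 PS=0]
  L2: frame=0x3B idx=12 entry=0x3C007 [P=1 RW=1 US=1 PS=0]
  → PA=0x3CDC9  (3 entries read)
#5 VA=0x18061F674 (r,kernel):
  L0: frame=0x1D idx=6 entry=0x3E007 [P=1 RW=1 US=1 PS=0]
  L1: frame=0x3E idx=3 entry=0x40007 [P=1 RW=1 US=1 PS=0]
  L2: frame=0x40 idx=31 entry=0x7D006 [P=0 RW=1 US=1 PS=0]
  ⇒ fault: PAGE_NOT_PRESENT  — 3 lookups

Access #1 PA: 0x28E2C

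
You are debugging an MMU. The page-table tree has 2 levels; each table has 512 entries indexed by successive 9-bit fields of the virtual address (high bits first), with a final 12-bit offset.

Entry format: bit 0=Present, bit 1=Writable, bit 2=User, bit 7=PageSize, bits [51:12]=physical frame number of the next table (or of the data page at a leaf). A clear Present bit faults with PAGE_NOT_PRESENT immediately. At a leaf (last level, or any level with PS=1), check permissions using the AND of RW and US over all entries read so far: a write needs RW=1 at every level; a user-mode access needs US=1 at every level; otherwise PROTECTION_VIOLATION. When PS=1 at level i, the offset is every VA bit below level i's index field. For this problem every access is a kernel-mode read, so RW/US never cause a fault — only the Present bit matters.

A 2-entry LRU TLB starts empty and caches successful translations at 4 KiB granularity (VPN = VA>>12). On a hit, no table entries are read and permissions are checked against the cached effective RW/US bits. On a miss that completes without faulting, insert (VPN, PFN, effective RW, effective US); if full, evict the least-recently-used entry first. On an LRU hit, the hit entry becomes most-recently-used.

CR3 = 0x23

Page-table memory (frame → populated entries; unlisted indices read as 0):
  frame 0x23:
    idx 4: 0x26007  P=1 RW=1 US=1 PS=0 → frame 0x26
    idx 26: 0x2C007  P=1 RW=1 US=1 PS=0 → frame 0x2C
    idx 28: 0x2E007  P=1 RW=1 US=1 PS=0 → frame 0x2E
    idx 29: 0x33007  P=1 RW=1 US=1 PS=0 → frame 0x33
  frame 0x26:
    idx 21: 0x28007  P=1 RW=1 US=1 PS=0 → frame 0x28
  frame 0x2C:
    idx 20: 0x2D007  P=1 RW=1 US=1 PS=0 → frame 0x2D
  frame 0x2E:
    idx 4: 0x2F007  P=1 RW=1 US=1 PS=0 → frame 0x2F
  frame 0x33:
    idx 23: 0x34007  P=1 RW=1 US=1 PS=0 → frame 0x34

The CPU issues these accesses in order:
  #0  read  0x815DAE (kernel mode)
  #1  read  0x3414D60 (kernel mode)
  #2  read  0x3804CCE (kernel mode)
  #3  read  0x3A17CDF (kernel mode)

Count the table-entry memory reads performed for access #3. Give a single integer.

Per-access translation:
#0 VA=0x815DAE (r,kernel):
  lvl0: tbl 0x23, slot 4 ⇒ 0x26007 (P1/RW1/US1/PS0)
  lvl1: tbl 0x26, slot 21 ⇒ 0x28007 (P1/RW1/US1/PS0)
  ⇒ phys 0x28DAE  [2 reads]
#1 VA=0x3414D60 (r,kernel):
  lvl0: tbl 0x23, slot 26 ⇒ 0x2C007 (P1/RW1/US1/PS0)
  lvl1: tbl 0x2C, slot 20 ⇒ 0x2D007 (P1/RW1/US1/PS0)
  ⇒ phys 0x2DD60  [2 reads]
#2 VA=0x3804CCE (r,kernel):
  lvl0: tbl 0x23, slot 28 ⇒ 0x2E007 (P1/RW1/US1/PS0)
  lvl1: tbl 0x2E, slot 4 ⇒ 0x2F007 (P1/RW1/US1/PS0)
  ⇒ phys 0x2FCCE  [2 reads]
#3 VA=0x3A17CDF (r,kernel):
  lvl0: tbl 0x23, slot 29 ⇒ 0x33007 (P1/RW1/US1/PS0)
  lvl1: tbl 0x33, slot 23 ⇒ 0x34007 (P1/RW1/US1/PS0)
  ⇒ phys 0x34CDF  [2 reads]

Entries read for #3: 2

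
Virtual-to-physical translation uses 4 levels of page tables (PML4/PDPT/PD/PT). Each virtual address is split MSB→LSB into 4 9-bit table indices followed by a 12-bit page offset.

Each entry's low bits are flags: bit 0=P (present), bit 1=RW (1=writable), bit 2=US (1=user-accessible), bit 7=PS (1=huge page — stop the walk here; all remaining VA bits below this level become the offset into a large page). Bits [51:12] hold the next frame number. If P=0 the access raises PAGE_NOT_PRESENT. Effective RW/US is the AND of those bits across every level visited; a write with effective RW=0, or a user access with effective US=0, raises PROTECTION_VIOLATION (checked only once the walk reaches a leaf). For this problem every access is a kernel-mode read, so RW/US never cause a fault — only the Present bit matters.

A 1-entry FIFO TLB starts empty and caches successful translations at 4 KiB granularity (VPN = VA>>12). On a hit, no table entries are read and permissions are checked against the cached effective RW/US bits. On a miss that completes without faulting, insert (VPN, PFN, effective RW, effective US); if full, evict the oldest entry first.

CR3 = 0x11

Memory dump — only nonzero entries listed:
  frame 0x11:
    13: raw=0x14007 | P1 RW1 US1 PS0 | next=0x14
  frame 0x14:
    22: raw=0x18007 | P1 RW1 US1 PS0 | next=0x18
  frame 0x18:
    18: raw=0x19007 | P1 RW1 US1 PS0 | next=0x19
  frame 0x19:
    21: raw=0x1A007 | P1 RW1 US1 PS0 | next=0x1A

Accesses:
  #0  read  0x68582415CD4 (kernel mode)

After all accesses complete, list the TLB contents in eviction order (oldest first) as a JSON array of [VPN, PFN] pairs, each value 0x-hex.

Walk each access:
#0 VA=0x68582415CD4 (r,kernel):
  [0] read 0x11 idx=13: raw=0x14007 flags P=1 W=1 U=1 S=0
  [1] read 0x14 idx=22: raw=0x18007 flags P=1 W=1 U=1 S=0
  [2] read 0x18 idx=18: raw=0x19007 flags P=1 W=1 U=1 S=0
  [3] read 0x19 idx=21: raw=0x1A007 flags P=1 W=1 U=1 S=0
  → PA=0x1ACD4  (4 entries read)

TLB: [["0x68582415", "0x1A"]]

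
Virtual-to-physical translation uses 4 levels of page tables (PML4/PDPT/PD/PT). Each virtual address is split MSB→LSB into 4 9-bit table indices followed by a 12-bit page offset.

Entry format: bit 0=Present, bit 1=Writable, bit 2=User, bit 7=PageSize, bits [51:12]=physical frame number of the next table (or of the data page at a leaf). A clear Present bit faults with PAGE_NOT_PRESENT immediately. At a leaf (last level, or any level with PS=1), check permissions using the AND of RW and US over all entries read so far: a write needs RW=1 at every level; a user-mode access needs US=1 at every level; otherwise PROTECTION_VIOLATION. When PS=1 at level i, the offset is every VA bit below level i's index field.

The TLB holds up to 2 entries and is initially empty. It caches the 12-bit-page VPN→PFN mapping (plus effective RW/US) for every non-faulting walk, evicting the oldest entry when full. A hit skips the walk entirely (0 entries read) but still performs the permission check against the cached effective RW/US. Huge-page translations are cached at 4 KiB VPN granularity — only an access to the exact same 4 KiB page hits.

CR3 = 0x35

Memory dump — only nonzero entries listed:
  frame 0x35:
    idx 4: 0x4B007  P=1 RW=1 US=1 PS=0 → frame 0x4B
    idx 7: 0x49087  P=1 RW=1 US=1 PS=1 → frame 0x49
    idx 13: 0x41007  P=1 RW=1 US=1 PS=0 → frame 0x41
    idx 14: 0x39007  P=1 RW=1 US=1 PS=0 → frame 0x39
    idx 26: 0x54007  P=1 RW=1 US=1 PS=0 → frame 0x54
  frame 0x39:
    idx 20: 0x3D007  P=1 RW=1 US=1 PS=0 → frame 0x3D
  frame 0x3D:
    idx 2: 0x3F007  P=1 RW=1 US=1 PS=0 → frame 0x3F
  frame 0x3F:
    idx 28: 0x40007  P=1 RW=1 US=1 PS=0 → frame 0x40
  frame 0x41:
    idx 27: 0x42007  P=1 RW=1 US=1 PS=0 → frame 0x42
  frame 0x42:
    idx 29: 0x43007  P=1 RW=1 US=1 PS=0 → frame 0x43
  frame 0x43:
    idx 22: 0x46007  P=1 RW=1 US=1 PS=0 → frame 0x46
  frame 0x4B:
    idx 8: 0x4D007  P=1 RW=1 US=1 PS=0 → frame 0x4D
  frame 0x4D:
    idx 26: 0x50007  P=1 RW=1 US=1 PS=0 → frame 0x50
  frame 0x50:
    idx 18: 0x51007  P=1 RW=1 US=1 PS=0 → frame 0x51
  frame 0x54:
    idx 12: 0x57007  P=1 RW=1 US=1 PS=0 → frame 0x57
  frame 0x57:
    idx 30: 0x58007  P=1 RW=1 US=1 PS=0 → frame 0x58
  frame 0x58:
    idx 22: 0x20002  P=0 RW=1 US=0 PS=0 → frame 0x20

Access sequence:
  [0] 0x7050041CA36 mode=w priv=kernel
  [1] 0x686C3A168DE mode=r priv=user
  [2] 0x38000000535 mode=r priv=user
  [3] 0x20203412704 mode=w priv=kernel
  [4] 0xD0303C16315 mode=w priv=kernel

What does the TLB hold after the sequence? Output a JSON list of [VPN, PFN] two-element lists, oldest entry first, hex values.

Per-access translation:
#0 VA=0x7050041CA36 (w,kernel):
  L0: frame=0x35 idx=14 entry=0x39007 [P=1 RW=1 US=1 PS=0]
  L1: frame=0x39 idx=20 entry=0x3D007 [P=1 RW=1 US=1 PS=0]
  L2: frame=0x3D idx=2 entry=0x3F007 [P=1 RW=1 US=1 PS=0]
  L3: frame=0x3F idx=28 entry=0x40007 [P=1 RW=1 US=1 PS=0]
  → PA=0x40A36  (4 entries read)
#1 VA=0x686C3A168DE (r,user):
  L0: frame=0x35 idx=13 entry=0x41007 [P=1 RW=1 US=1 PS=0]
  L1: frame=0x41 idx=27 entry=0x42007 [P=1 RW=1 US=1 PS=0]
  L2: frame=0x42 idx=29 entry=0x43007 [P=1 RW=1 US=1 PS=0]
  L3: frame=0x43 idx=22 entry=0x46007 [P=1 RW=1 US=1 PS=0]
  → PA=0x468DE  (4 entries read)
#2 VA=0x38000000535 (r,user):
  L0: frame=0x35 idx=7 entry=0x49087 [P=1 RW=1 US=1 PS=1]
  → PA=0x49535 (huge @L0)  (1 entries read)
#3 VA=0x20203412704 (w,kernel):
  L0: frame=0x35 idx=4 entry=0x4B007 [P=1 RW=1 US=1 PS=0]
  L1: frame=0x4B idx=8 entry=0x4D007 [P=1 RW=1 US=1 PS=0]
  L2: frame=0x4D idx=26 entry=0x50007 [P=1 RW=1 US=1 PS=0]
  L3: frame=0x50 idx=18 entry=0x51007 [P=1 RW=1 US=1 PS=0]
  → PA=0x51704  (4 entries read)
#4 VA=0xD0303C16315 (w,kernel):
  L0: frame=0x35 idx=26 entry=0x54007 [P=1 RW=1 US=1 PS=0]
  L1: frame=0x54 idx=12 entry=0x57007 [P=1 RW=1 US=1 PS=0]
  L2: frame=0x57 idx=30 entry=0x58007 [P=1 RW=1 US=1 PS=0]
  L3: frame=0x58 idx=22 entry=0x20002 [P=0 RW=1 US=0 PS=0]
  → PAGE_NOT_PRESENT  (4 entries read)

TLB: [["0x38000000", "0x49"], ["0x20203412", "0x51"]]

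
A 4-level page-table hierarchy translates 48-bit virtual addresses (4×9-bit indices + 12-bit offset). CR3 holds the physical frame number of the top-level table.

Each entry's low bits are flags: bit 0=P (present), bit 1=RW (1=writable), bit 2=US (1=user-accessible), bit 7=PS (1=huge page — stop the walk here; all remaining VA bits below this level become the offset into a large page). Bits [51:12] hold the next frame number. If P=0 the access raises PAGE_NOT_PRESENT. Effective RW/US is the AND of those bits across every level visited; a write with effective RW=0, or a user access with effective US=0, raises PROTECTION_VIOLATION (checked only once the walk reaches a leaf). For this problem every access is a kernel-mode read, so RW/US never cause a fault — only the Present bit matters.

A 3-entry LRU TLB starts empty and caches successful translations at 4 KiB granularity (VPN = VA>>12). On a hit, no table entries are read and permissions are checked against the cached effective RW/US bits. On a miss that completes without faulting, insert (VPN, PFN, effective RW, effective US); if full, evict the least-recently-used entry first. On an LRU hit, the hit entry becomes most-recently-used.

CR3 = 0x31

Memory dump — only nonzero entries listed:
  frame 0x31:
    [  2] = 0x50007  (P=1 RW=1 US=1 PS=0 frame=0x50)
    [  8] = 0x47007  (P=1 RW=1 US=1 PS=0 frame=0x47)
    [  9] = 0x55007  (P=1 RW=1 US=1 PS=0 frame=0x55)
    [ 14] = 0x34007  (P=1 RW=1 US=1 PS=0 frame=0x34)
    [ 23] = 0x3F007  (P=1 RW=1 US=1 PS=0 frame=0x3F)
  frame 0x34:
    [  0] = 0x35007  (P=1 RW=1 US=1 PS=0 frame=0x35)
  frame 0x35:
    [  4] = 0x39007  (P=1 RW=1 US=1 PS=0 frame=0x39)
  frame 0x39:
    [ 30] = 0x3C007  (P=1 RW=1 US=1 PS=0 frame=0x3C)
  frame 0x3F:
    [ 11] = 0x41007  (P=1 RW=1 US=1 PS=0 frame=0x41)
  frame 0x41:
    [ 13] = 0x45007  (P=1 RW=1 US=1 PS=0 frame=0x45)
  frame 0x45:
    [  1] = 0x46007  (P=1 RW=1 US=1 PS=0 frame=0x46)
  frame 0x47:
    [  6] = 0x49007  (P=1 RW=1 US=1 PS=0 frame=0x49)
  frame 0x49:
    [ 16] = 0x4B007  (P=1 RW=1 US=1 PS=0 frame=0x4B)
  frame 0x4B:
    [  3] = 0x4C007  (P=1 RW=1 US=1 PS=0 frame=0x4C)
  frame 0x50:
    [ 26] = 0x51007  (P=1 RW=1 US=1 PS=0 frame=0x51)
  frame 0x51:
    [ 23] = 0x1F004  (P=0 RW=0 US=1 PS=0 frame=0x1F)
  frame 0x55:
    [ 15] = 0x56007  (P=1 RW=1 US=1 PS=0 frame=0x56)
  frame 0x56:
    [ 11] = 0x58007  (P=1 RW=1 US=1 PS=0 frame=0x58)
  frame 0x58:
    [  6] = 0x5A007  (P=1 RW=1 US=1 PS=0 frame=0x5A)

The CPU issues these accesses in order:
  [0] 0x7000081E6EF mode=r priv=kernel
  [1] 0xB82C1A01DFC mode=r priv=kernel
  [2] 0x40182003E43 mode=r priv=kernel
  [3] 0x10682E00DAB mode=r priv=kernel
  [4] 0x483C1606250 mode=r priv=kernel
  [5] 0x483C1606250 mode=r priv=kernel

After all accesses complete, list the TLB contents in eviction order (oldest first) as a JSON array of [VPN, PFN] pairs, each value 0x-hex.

Walk each access:
#0 VA=0x7000081E6EF (r,kernel):
  L0: frame=0x31 idx=14 entry=0x34007 [P=1 RW=1 US=1 PS=0]
  L1: frame=0x34 idx=0 entry=0x35007 [P=1 RW=1 US=1 PS=0]
  L2: frame=0x35 idx=4 entry=0x39007 [P=1 RW=1 US=1 PS=0]
  L3: frame=0x39 idx=30 entry=0x3C007 [P=1 RW=1 US=1 PS=0]
  ✓ 0x3C6EF  — 4 lookups
#1 VA=0xB82C1A01DFC (r,kernel):
  L0: frame=0x31 idx=23 entry=0x3F007 [P=1 RW=1 US=1 PS=0]
  L1: frame=0x3F idx=11 entry=0x41007 [P=1 RW=1 US=1 PS=0]
  L2: frame=0x41 idx=13 entry=0x45007 [P=1 RW=1 US=1 PS=0]
  L3: frame=0x45 idx=1 entry=0x46007 [P=1 RW=1 US=1 PS=0]
  ✓ 0x46DFC  — 4 lookups
#2 VA=0x40182003E43 (r,kernel):
  L0: frame=0x31 idx=8 entry=0x47007 [P=1 RW=1 US=1 PS=0]
  L1: frame=0x47 idx=6 entry=0x49007 [P=1 RW=1 US=1 PS=0]
  L2: frame=0x49 idx=16 entry=0x4B007 [P=1 RW=1 US=1 PS=0]
  L3: frame=0x4B idx=3 entry=0x4C007 [P=1 RW=1 US=1 PS=0]
  ✓ 0x4CE43  — 4 lookups
#3 VA=0x10682E00DAB (r,kernel):
  L0: frame=0x31 idx=2 entry=0x50007 [P=1 RW=1 US=1 PS=0]
  L1: frame=0x50 idx=26 entry=0x51007 [P=1 RW=1 US=1 PS=0]
  L2: frame=0x51 idx=23 entry=0x1F004 [P=0 RW=0 US=1 PS=0]
  ✗ PAGE_NOT_PRESENT  [3 reads]
#4 VA=0x483C1606250 (r,kernel):
  L0: frame=0x31 idx=9 entry=0x55007 [P=1 RW=1 US=1 PS=0]
  L1: frame=0x55 idx=15 entry=0x56007 [P=1 RW=1 US=1 PS=0]
  L2: frame=0x56 idx=11 entry=0x58007 [P=1 RW=1 US=1 PS=0]
  L3: frame=0x58 idx=6 entry=0x5A007 [P=1 RW=1 US=1 PS=0]
  ✓ 0x5A250  — 4 lookups
#5 VA=0x483C1606250 (r,kernel):
  TLB hit vpn=0x483C1606 → PA=0x5A250

TLB: [["0xB82C1A01", "0x46"], ["0x40182003", "0x4C"], ["0x483C1606", "0x5A"]]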